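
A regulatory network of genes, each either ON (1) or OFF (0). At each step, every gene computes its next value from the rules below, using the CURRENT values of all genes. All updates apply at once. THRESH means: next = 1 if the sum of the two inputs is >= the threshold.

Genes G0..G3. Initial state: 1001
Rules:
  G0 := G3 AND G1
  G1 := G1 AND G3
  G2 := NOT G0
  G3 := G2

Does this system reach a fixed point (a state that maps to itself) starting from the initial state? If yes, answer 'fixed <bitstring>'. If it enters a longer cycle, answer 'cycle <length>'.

Answer: fixed 0011

Derivation:
Step 0: 1001
Step 1: G0=G3&G1=1&0=0 G1=G1&G3=0&1=0 G2=NOT G0=NOT 1=0 G3=G2=0 -> 0000
Step 2: G0=G3&G1=0&0=0 G1=G1&G3=0&0=0 G2=NOT G0=NOT 0=1 G3=G2=0 -> 0010
Step 3: G0=G3&G1=0&0=0 G1=G1&G3=0&0=0 G2=NOT G0=NOT 0=1 G3=G2=1 -> 0011
Step 4: G0=G3&G1=1&0=0 G1=G1&G3=0&1=0 G2=NOT G0=NOT 0=1 G3=G2=1 -> 0011
Fixed point reached at step 3: 0011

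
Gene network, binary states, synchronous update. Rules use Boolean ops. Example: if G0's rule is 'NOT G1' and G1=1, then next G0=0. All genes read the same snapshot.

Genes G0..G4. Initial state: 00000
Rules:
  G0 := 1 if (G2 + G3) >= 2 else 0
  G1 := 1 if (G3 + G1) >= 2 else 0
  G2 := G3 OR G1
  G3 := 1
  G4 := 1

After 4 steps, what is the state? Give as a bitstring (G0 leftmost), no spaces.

Step 1: G0=(0+0>=2)=0 G1=(0+0>=2)=0 G2=G3|G1=0|0=0 G3=1(const) G4=1(const) -> 00011
Step 2: G0=(0+1>=2)=0 G1=(1+0>=2)=0 G2=G3|G1=1|0=1 G3=1(const) G4=1(const) -> 00111
Step 3: G0=(1+1>=2)=1 G1=(1+0>=2)=0 G2=G3|G1=1|0=1 G3=1(const) G4=1(const) -> 10111
Step 4: G0=(1+1>=2)=1 G1=(1+0>=2)=0 G2=G3|G1=1|0=1 G3=1(const) G4=1(const) -> 10111

10111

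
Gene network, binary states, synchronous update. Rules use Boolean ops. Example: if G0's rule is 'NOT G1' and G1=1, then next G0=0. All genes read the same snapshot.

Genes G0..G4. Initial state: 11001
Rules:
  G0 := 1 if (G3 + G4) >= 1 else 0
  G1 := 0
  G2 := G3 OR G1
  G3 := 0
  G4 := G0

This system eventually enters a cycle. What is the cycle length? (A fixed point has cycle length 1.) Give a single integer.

Answer: 1

Derivation:
Step 0: 11001
Step 1: G0=(0+1>=1)=1 G1=0(const) G2=G3|G1=0|1=1 G3=0(const) G4=G0=1 -> 10101
Step 2: G0=(0+1>=1)=1 G1=0(const) G2=G3|G1=0|0=0 G3=0(const) G4=G0=1 -> 10001
Step 3: G0=(0+1>=1)=1 G1=0(const) G2=G3|G1=0|0=0 G3=0(const) G4=G0=1 -> 10001
State from step 3 equals state from step 2 -> cycle length 1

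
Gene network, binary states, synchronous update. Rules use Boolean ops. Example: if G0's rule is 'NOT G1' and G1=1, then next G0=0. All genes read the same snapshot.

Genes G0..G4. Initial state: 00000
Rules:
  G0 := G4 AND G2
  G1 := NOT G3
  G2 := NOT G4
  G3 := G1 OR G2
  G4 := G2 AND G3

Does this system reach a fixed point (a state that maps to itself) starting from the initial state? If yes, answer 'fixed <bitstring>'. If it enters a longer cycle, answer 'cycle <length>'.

Answer: cycle 5

Derivation:
Step 0: 00000
Step 1: G0=G4&G2=0&0=0 G1=NOT G3=NOT 0=1 G2=NOT G4=NOT 0=1 G3=G1|G2=0|0=0 G4=G2&G3=0&0=0 -> 01100
Step 2: G0=G4&G2=0&1=0 G1=NOT G3=NOT 0=1 G2=NOT G4=NOT 0=1 G3=G1|G2=1|1=1 G4=G2&G3=1&0=0 -> 01110
Step 3: G0=G4&G2=0&1=0 G1=NOT G3=NOT 1=0 G2=NOT G4=NOT 0=1 G3=G1|G2=1|1=1 G4=G2&G3=1&1=1 -> 00111
Step 4: G0=G4&G2=1&1=1 G1=NOT G3=NOT 1=0 G2=NOT G4=NOT 1=0 G3=G1|G2=0|1=1 G4=G2&G3=1&1=1 -> 10011
Step 5: G0=G4&G2=1&0=0 G1=NOT G3=NOT 1=0 G2=NOT G4=NOT 1=0 G3=G1|G2=0|0=0 G4=G2&G3=0&1=0 -> 00000
Cycle of length 5 starting at step 0 -> no fixed point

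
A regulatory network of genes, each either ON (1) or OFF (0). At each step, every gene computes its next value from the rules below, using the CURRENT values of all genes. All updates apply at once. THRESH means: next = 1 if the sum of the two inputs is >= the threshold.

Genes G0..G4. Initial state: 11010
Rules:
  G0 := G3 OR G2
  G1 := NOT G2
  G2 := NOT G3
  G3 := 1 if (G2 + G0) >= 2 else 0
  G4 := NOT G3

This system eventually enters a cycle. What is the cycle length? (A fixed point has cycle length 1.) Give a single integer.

Answer: 5

Derivation:
Step 0: 11010
Step 1: G0=G3|G2=1|0=1 G1=NOT G2=NOT 0=1 G2=NOT G3=NOT 1=0 G3=(0+1>=2)=0 G4=NOT G3=NOT 1=0 -> 11000
Step 2: G0=G3|G2=0|0=0 G1=NOT G2=NOT 0=1 G2=NOT G3=NOT 0=1 G3=(0+1>=2)=0 G4=NOT G3=NOT 0=1 -> 01101
Step 3: G0=G3|G2=0|1=1 G1=NOT G2=NOT 1=0 G2=NOT G3=NOT 0=1 G3=(1+0>=2)=0 G4=NOT G3=NOT 0=1 -> 10101
Step 4: G0=G3|G2=0|1=1 G1=NOT G2=NOT 1=0 G2=NOT G3=NOT 0=1 G3=(1+1>=2)=1 G4=NOT G3=NOT 0=1 -> 10111
Step 5: G0=G3|G2=1|1=1 G1=NOT G2=NOT 1=0 G2=NOT G3=NOT 1=0 G3=(1+1>=2)=1 G4=NOT G3=NOT 1=0 -> 10010
Step 6: G0=G3|G2=1|0=1 G1=NOT G2=NOT 0=1 G2=NOT G3=NOT 1=0 G3=(0+1>=2)=0 G4=NOT G3=NOT 1=0 -> 11000
State from step 6 equals state from step 1 -> cycle length 5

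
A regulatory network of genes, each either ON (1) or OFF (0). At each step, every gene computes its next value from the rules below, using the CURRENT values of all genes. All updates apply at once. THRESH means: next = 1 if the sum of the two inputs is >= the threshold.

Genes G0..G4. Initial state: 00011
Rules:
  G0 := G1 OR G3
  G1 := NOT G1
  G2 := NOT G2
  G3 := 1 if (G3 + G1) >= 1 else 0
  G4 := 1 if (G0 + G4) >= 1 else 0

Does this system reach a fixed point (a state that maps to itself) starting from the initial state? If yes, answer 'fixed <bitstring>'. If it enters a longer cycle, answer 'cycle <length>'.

Step 0: 00011
Step 1: G0=G1|G3=0|1=1 G1=NOT G1=NOT 0=1 G2=NOT G2=NOT 0=1 G3=(1+0>=1)=1 G4=(0+1>=1)=1 -> 11111
Step 2: G0=G1|G3=1|1=1 G1=NOT G1=NOT 1=0 G2=NOT G2=NOT 1=0 G3=(1+1>=1)=1 G4=(1+1>=1)=1 -> 10011
Step 3: G0=G1|G3=0|1=1 G1=NOT G1=NOT 0=1 G2=NOT G2=NOT 0=1 G3=(1+0>=1)=1 G4=(1+1>=1)=1 -> 11111
Cycle of length 2 starting at step 1 -> no fixed point

Answer: cycle 2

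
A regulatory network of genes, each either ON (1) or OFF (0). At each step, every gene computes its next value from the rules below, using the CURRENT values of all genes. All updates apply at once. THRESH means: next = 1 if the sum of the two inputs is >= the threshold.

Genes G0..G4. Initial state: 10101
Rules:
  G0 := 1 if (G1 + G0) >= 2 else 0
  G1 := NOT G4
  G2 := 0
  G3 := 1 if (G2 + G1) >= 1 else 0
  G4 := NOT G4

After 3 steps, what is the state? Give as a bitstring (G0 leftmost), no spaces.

Step 1: G0=(0+1>=2)=0 G1=NOT G4=NOT 1=0 G2=0(const) G3=(1+0>=1)=1 G4=NOT G4=NOT 1=0 -> 00010
Step 2: G0=(0+0>=2)=0 G1=NOT G4=NOT 0=1 G2=0(const) G3=(0+0>=1)=0 G4=NOT G4=NOT 0=1 -> 01001
Step 3: G0=(1+0>=2)=0 G1=NOT G4=NOT 1=0 G2=0(const) G3=(0+1>=1)=1 G4=NOT G4=NOT 1=0 -> 00010

00010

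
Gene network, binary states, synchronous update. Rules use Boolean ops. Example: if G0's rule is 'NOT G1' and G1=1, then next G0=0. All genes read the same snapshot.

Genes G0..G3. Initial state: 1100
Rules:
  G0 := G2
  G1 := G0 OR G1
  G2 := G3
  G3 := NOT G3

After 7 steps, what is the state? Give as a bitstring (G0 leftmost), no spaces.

Step 1: G0=G2=0 G1=G0|G1=1|1=1 G2=G3=0 G3=NOT G3=NOT 0=1 -> 0101
Step 2: G0=G2=0 G1=G0|G1=0|1=1 G2=G3=1 G3=NOT G3=NOT 1=0 -> 0110
Step 3: G0=G2=1 G1=G0|G1=0|1=1 G2=G3=0 G3=NOT G3=NOT 0=1 -> 1101
Step 4: G0=G2=0 G1=G0|G1=1|1=1 G2=G3=1 G3=NOT G3=NOT 1=0 -> 0110
Step 5: G0=G2=1 G1=G0|G1=0|1=1 G2=G3=0 G3=NOT G3=NOT 0=1 -> 1101
Step 6: G0=G2=0 G1=G0|G1=1|1=1 G2=G3=1 G3=NOT G3=NOT 1=0 -> 0110
Step 7: G0=G2=1 G1=G0|G1=0|1=1 G2=G3=0 G3=NOT G3=NOT 0=1 -> 1101

1101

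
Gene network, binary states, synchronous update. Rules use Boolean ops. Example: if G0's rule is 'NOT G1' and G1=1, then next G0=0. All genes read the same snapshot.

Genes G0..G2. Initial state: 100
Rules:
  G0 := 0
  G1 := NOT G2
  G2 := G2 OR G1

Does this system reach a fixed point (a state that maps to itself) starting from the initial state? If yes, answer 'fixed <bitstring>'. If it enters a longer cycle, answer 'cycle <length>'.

Answer: fixed 001

Derivation:
Step 0: 100
Step 1: G0=0(const) G1=NOT G2=NOT 0=1 G2=G2|G1=0|0=0 -> 010
Step 2: G0=0(const) G1=NOT G2=NOT 0=1 G2=G2|G1=0|1=1 -> 011
Step 3: G0=0(const) G1=NOT G2=NOT 1=0 G2=G2|G1=1|1=1 -> 001
Step 4: G0=0(const) G1=NOT G2=NOT 1=0 G2=G2|G1=1|0=1 -> 001
Fixed point reached at step 3: 001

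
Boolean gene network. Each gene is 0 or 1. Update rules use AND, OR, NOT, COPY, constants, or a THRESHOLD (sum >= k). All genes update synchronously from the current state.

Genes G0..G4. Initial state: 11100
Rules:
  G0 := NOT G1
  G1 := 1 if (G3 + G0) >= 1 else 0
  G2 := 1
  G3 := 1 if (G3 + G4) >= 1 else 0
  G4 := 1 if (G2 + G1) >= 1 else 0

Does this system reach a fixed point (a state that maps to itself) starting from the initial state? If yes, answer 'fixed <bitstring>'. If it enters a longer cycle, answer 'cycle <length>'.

Step 0: 11100
Step 1: G0=NOT G1=NOT 1=0 G1=(0+1>=1)=1 G2=1(const) G3=(0+0>=1)=0 G4=(1+1>=1)=1 -> 01101
Step 2: G0=NOT G1=NOT 1=0 G1=(0+0>=1)=0 G2=1(const) G3=(0+1>=1)=1 G4=(1+1>=1)=1 -> 00111
Step 3: G0=NOT G1=NOT 0=1 G1=(1+0>=1)=1 G2=1(const) G3=(1+1>=1)=1 G4=(1+0>=1)=1 -> 11111
Step 4: G0=NOT G1=NOT 1=0 G1=(1+1>=1)=1 G2=1(const) G3=(1+1>=1)=1 G4=(1+1>=1)=1 -> 01111
Step 5: G0=NOT G1=NOT 1=0 G1=(1+0>=1)=1 G2=1(const) G3=(1+1>=1)=1 G4=(1+1>=1)=1 -> 01111
Fixed point reached at step 4: 01111

Answer: fixed 01111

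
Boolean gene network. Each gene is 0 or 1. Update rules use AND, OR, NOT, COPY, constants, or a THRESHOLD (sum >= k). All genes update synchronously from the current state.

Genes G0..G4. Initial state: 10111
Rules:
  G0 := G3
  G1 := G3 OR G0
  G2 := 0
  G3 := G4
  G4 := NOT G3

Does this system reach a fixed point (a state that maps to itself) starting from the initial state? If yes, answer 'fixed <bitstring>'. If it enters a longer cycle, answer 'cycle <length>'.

Answer: cycle 4

Derivation:
Step 0: 10111
Step 1: G0=G3=1 G1=G3|G0=1|1=1 G2=0(const) G3=G4=1 G4=NOT G3=NOT 1=0 -> 11010
Step 2: G0=G3=1 G1=G3|G0=1|1=1 G2=0(const) G3=G4=0 G4=NOT G3=NOT 1=0 -> 11000
Step 3: G0=G3=0 G1=G3|G0=0|1=1 G2=0(const) G3=G4=0 G4=NOT G3=NOT 0=1 -> 01001
Step 4: G0=G3=0 G1=G3|G0=0|0=0 G2=0(const) G3=G4=1 G4=NOT G3=NOT 0=1 -> 00011
Step 5: G0=G3=1 G1=G3|G0=1|0=1 G2=0(const) G3=G4=1 G4=NOT G3=NOT 1=0 -> 11010
Cycle of length 4 starting at step 1 -> no fixed point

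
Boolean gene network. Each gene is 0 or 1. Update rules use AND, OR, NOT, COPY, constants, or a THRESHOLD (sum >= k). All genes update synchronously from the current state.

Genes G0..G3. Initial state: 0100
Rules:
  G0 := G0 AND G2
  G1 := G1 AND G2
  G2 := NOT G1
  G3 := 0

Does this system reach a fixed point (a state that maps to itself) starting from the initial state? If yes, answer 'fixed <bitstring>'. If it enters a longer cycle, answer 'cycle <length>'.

Answer: fixed 0010

Derivation:
Step 0: 0100
Step 1: G0=G0&G2=0&0=0 G1=G1&G2=1&0=0 G2=NOT G1=NOT 1=0 G3=0(const) -> 0000
Step 2: G0=G0&G2=0&0=0 G1=G1&G2=0&0=0 G2=NOT G1=NOT 0=1 G3=0(const) -> 0010
Step 3: G0=G0&G2=0&1=0 G1=G1&G2=0&1=0 G2=NOT G1=NOT 0=1 G3=0(const) -> 0010
Fixed point reached at step 2: 0010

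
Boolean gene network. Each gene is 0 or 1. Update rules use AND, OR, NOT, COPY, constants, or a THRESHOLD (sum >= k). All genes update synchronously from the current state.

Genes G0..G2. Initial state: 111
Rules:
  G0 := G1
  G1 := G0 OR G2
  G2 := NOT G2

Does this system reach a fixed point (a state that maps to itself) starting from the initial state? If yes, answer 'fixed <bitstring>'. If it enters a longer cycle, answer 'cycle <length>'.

Step 0: 111
Step 1: G0=G1=1 G1=G0|G2=1|1=1 G2=NOT G2=NOT 1=0 -> 110
Step 2: G0=G1=1 G1=G0|G2=1|0=1 G2=NOT G2=NOT 0=1 -> 111
Cycle of length 2 starting at step 0 -> no fixed point

Answer: cycle 2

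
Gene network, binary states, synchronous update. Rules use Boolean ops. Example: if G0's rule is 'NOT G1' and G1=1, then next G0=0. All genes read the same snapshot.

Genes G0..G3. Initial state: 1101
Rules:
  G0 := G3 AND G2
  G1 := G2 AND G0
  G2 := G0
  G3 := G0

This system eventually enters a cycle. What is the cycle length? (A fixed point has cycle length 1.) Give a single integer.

Step 0: 1101
Step 1: G0=G3&G2=1&0=0 G1=G2&G0=0&1=0 G2=G0=1 G3=G0=1 -> 0011
Step 2: G0=G3&G2=1&1=1 G1=G2&G0=1&0=0 G2=G0=0 G3=G0=0 -> 1000
Step 3: G0=G3&G2=0&0=0 G1=G2&G0=0&1=0 G2=G0=1 G3=G0=1 -> 0011
State from step 3 equals state from step 1 -> cycle length 2

Answer: 2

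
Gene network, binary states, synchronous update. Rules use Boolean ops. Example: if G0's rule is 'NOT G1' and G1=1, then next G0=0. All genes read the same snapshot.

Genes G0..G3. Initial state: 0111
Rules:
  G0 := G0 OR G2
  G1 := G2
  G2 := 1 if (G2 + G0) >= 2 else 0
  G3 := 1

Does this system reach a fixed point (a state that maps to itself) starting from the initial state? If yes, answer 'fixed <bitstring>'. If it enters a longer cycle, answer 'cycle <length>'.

Answer: fixed 1001

Derivation:
Step 0: 0111
Step 1: G0=G0|G2=0|1=1 G1=G2=1 G2=(1+0>=2)=0 G3=1(const) -> 1101
Step 2: G0=G0|G2=1|0=1 G1=G2=0 G2=(0+1>=2)=0 G3=1(const) -> 1001
Step 3: G0=G0|G2=1|0=1 G1=G2=0 G2=(0+1>=2)=0 G3=1(const) -> 1001
Fixed point reached at step 2: 1001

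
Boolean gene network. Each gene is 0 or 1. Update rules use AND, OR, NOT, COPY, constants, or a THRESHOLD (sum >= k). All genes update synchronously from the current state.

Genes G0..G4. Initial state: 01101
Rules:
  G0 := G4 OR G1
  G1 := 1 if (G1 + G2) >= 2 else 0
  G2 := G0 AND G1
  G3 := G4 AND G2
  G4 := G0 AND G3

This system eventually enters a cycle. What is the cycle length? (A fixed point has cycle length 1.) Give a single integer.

Step 0: 01101
Step 1: G0=G4|G1=1|1=1 G1=(1+1>=2)=1 G2=G0&G1=0&1=0 G3=G4&G2=1&1=1 G4=G0&G3=0&0=0 -> 11010
Step 2: G0=G4|G1=0|1=1 G1=(1+0>=2)=0 G2=G0&G1=1&1=1 G3=G4&G2=0&0=0 G4=G0&G3=1&1=1 -> 10101
Step 3: G0=G4|G1=1|0=1 G1=(0+1>=2)=0 G2=G0&G1=1&0=0 G3=G4&G2=1&1=1 G4=G0&G3=1&0=0 -> 10010
Step 4: G0=G4|G1=0|0=0 G1=(0+0>=2)=0 G2=G0&G1=1&0=0 G3=G4&G2=0&0=0 G4=G0&G3=1&1=1 -> 00001
Step 5: G0=G4|G1=1|0=1 G1=(0+0>=2)=0 G2=G0&G1=0&0=0 G3=G4&G2=1&0=0 G4=G0&G3=0&0=0 -> 10000
Step 6: G0=G4|G1=0|0=0 G1=(0+0>=2)=0 G2=G0&G1=1&0=0 G3=G4&G2=0&0=0 G4=G0&G3=1&0=0 -> 00000
Step 7: G0=G4|G1=0|0=0 G1=(0+0>=2)=0 G2=G0&G1=0&0=0 G3=G4&G2=0&0=0 G4=G0&G3=0&0=0 -> 00000
State from step 7 equals state from step 6 -> cycle length 1

Answer: 1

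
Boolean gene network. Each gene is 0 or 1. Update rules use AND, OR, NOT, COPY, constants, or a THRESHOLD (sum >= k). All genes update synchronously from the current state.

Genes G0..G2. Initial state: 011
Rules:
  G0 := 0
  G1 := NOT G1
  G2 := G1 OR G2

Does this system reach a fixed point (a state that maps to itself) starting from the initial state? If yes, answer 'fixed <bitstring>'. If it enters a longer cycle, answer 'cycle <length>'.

Answer: cycle 2

Derivation:
Step 0: 011
Step 1: G0=0(const) G1=NOT G1=NOT 1=0 G2=G1|G2=1|1=1 -> 001
Step 2: G0=0(const) G1=NOT G1=NOT 0=1 G2=G1|G2=0|1=1 -> 011
Cycle of length 2 starting at step 0 -> no fixed point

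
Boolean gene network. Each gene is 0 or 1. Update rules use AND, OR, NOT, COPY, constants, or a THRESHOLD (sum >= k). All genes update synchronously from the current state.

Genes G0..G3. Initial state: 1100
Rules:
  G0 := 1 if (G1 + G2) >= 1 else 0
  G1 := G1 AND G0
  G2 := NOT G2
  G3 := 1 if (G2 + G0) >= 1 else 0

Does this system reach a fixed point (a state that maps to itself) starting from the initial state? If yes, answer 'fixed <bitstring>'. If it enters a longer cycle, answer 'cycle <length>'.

Step 0: 1100
Step 1: G0=(1+0>=1)=1 G1=G1&G0=1&1=1 G2=NOT G2=NOT 0=1 G3=(0+1>=1)=1 -> 1111
Step 2: G0=(1+1>=1)=1 G1=G1&G0=1&1=1 G2=NOT G2=NOT 1=0 G3=(1+1>=1)=1 -> 1101
Step 3: G0=(1+0>=1)=1 G1=G1&G0=1&1=1 G2=NOT G2=NOT 0=1 G3=(0+1>=1)=1 -> 1111
Cycle of length 2 starting at step 1 -> no fixed point

Answer: cycle 2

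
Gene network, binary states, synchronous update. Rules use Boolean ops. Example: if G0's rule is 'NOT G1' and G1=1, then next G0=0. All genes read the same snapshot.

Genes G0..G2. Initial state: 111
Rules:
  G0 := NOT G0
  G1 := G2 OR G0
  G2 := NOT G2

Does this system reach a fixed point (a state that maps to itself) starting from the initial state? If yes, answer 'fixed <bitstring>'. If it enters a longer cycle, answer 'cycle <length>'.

Answer: cycle 2

Derivation:
Step 0: 111
Step 1: G0=NOT G0=NOT 1=0 G1=G2|G0=1|1=1 G2=NOT G2=NOT 1=0 -> 010
Step 2: G0=NOT G0=NOT 0=1 G1=G2|G0=0|0=0 G2=NOT G2=NOT 0=1 -> 101
Step 3: G0=NOT G0=NOT 1=0 G1=G2|G0=1|1=1 G2=NOT G2=NOT 1=0 -> 010
Cycle of length 2 starting at step 1 -> no fixed point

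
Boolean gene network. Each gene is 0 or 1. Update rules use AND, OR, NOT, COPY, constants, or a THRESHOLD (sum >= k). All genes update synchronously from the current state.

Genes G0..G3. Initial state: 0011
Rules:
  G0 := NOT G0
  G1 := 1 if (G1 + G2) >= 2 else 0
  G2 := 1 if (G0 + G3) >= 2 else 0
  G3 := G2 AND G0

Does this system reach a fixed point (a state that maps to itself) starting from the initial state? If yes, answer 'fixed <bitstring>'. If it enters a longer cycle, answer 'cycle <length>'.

Step 0: 0011
Step 1: G0=NOT G0=NOT 0=1 G1=(0+1>=2)=0 G2=(0+1>=2)=0 G3=G2&G0=1&0=0 -> 1000
Step 2: G0=NOT G0=NOT 1=0 G1=(0+0>=2)=0 G2=(1+0>=2)=0 G3=G2&G0=0&1=0 -> 0000
Step 3: G0=NOT G0=NOT 0=1 G1=(0+0>=2)=0 G2=(0+0>=2)=0 G3=G2&G0=0&0=0 -> 1000
Cycle of length 2 starting at step 1 -> no fixed point

Answer: cycle 2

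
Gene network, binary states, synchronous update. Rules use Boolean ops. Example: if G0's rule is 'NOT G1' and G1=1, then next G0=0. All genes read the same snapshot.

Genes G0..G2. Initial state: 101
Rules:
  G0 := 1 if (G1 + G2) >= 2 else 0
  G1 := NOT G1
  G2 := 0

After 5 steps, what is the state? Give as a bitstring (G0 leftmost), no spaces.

Step 1: G0=(0+1>=2)=0 G1=NOT G1=NOT 0=1 G2=0(const) -> 010
Step 2: G0=(1+0>=2)=0 G1=NOT G1=NOT 1=0 G2=0(const) -> 000
Step 3: G0=(0+0>=2)=0 G1=NOT G1=NOT 0=1 G2=0(const) -> 010
Step 4: G0=(1+0>=2)=0 G1=NOT G1=NOT 1=0 G2=0(const) -> 000
Step 5: G0=(0+0>=2)=0 G1=NOT G1=NOT 0=1 G2=0(const) -> 010

010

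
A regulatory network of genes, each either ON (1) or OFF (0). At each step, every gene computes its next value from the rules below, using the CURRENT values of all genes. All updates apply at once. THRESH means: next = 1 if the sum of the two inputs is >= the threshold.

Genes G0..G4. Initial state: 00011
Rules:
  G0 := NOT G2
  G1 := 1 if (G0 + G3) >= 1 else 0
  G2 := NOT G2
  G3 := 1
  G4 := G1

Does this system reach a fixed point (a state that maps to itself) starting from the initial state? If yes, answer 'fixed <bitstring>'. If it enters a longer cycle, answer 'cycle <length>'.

Step 0: 00011
Step 1: G0=NOT G2=NOT 0=1 G1=(0+1>=1)=1 G2=NOT G2=NOT 0=1 G3=1(const) G4=G1=0 -> 11110
Step 2: G0=NOT G2=NOT 1=0 G1=(1+1>=1)=1 G2=NOT G2=NOT 1=0 G3=1(const) G4=G1=1 -> 01011
Step 3: G0=NOT G2=NOT 0=1 G1=(0+1>=1)=1 G2=NOT G2=NOT 0=1 G3=1(const) G4=G1=1 -> 11111
Step 4: G0=NOT G2=NOT 1=0 G1=(1+1>=1)=1 G2=NOT G2=NOT 1=0 G3=1(const) G4=G1=1 -> 01011
Cycle of length 2 starting at step 2 -> no fixed point

Answer: cycle 2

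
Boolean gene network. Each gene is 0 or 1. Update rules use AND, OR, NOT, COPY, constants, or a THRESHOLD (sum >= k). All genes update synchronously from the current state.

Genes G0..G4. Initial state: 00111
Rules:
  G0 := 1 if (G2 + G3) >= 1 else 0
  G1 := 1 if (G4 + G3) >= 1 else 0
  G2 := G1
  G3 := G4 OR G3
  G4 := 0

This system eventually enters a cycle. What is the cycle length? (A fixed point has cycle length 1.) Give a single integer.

Step 0: 00111
Step 1: G0=(1+1>=1)=1 G1=(1+1>=1)=1 G2=G1=0 G3=G4|G3=1|1=1 G4=0(const) -> 11010
Step 2: G0=(0+1>=1)=1 G1=(0+1>=1)=1 G2=G1=1 G3=G4|G3=0|1=1 G4=0(const) -> 11110
Step 3: G0=(1+1>=1)=1 G1=(0+1>=1)=1 G2=G1=1 G3=G4|G3=0|1=1 G4=0(const) -> 11110
State from step 3 equals state from step 2 -> cycle length 1

Answer: 1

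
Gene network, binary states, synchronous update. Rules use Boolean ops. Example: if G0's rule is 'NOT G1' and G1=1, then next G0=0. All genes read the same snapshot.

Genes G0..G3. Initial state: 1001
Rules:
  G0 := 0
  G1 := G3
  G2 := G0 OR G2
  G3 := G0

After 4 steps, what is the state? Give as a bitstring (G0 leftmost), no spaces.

Step 1: G0=0(const) G1=G3=1 G2=G0|G2=1|0=1 G3=G0=1 -> 0111
Step 2: G0=0(const) G1=G3=1 G2=G0|G2=0|1=1 G3=G0=0 -> 0110
Step 3: G0=0(const) G1=G3=0 G2=G0|G2=0|1=1 G3=G0=0 -> 0010
Step 4: G0=0(const) G1=G3=0 G2=G0|G2=0|1=1 G3=G0=0 -> 0010

0010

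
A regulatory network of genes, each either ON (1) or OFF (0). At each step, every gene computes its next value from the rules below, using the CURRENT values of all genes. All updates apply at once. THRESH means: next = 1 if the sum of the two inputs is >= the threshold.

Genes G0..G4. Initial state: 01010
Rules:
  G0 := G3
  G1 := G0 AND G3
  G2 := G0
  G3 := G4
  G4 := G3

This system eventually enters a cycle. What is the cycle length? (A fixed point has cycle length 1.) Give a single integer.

Step 0: 01010
Step 1: G0=G3=1 G1=G0&G3=0&1=0 G2=G0=0 G3=G4=0 G4=G3=1 -> 10001
Step 2: G0=G3=0 G1=G0&G3=1&0=0 G2=G0=1 G3=G4=1 G4=G3=0 -> 00110
Step 3: G0=G3=1 G1=G0&G3=0&1=0 G2=G0=0 G3=G4=0 G4=G3=1 -> 10001
State from step 3 equals state from step 1 -> cycle length 2

Answer: 2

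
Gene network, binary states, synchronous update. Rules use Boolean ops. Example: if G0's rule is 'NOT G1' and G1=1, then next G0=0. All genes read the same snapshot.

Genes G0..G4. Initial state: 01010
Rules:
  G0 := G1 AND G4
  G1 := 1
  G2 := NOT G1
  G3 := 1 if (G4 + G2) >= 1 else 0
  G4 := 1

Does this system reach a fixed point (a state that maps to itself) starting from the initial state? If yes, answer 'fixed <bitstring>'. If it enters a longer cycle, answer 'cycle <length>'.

Step 0: 01010
Step 1: G0=G1&G4=1&0=0 G1=1(const) G2=NOT G1=NOT 1=0 G3=(0+0>=1)=0 G4=1(const) -> 01001
Step 2: G0=G1&G4=1&1=1 G1=1(const) G2=NOT G1=NOT 1=0 G3=(1+0>=1)=1 G4=1(const) -> 11011
Step 3: G0=G1&G4=1&1=1 G1=1(const) G2=NOT G1=NOT 1=0 G3=(1+0>=1)=1 G4=1(const) -> 11011
Fixed point reached at step 2: 11011

Answer: fixed 11011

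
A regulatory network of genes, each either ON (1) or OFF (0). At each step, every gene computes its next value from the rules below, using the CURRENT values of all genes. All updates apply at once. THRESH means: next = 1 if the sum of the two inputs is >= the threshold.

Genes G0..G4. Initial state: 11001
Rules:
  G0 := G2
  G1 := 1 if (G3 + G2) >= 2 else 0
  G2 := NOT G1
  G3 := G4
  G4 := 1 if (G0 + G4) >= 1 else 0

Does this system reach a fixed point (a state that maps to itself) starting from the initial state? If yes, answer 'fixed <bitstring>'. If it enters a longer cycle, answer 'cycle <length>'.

Answer: cycle 4

Derivation:
Step 0: 11001
Step 1: G0=G2=0 G1=(0+0>=2)=0 G2=NOT G1=NOT 1=0 G3=G4=1 G4=(1+1>=1)=1 -> 00011
Step 2: G0=G2=0 G1=(1+0>=2)=0 G2=NOT G1=NOT 0=1 G3=G4=1 G4=(0+1>=1)=1 -> 00111
Step 3: G0=G2=1 G1=(1+1>=2)=1 G2=NOT G1=NOT 0=1 G3=G4=1 G4=(0+1>=1)=1 -> 11111
Step 4: G0=G2=1 G1=(1+1>=2)=1 G2=NOT G1=NOT 1=0 G3=G4=1 G4=(1+1>=1)=1 -> 11011
Step 5: G0=G2=0 G1=(1+0>=2)=0 G2=NOT G1=NOT 1=0 G3=G4=1 G4=(1+1>=1)=1 -> 00011
Cycle of length 4 starting at step 1 -> no fixed point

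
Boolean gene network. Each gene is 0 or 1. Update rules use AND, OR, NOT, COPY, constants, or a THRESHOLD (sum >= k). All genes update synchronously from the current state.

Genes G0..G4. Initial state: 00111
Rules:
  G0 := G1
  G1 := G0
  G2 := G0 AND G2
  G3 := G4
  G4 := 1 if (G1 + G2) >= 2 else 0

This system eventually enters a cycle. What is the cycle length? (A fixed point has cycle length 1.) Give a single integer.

Answer: 1

Derivation:
Step 0: 00111
Step 1: G0=G1=0 G1=G0=0 G2=G0&G2=0&1=0 G3=G4=1 G4=(0+1>=2)=0 -> 00010
Step 2: G0=G1=0 G1=G0=0 G2=G0&G2=0&0=0 G3=G4=0 G4=(0+0>=2)=0 -> 00000
Step 3: G0=G1=0 G1=G0=0 G2=G0&G2=0&0=0 G3=G4=0 G4=(0+0>=2)=0 -> 00000
State from step 3 equals state from step 2 -> cycle length 1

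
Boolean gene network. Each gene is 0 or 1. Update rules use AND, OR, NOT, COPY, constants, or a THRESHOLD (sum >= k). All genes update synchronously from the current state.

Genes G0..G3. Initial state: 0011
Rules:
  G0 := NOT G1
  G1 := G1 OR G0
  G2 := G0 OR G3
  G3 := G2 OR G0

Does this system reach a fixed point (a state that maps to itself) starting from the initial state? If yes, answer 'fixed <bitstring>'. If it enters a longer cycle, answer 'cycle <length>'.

Answer: fixed 0111

Derivation:
Step 0: 0011
Step 1: G0=NOT G1=NOT 0=1 G1=G1|G0=0|0=0 G2=G0|G3=0|1=1 G3=G2|G0=1|0=1 -> 1011
Step 2: G0=NOT G1=NOT 0=1 G1=G1|G0=0|1=1 G2=G0|G3=1|1=1 G3=G2|G0=1|1=1 -> 1111
Step 3: G0=NOT G1=NOT 1=0 G1=G1|G0=1|1=1 G2=G0|G3=1|1=1 G3=G2|G0=1|1=1 -> 0111
Step 4: G0=NOT G1=NOT 1=0 G1=G1|G0=1|0=1 G2=G0|G3=0|1=1 G3=G2|G0=1|0=1 -> 0111
Fixed point reached at step 3: 0111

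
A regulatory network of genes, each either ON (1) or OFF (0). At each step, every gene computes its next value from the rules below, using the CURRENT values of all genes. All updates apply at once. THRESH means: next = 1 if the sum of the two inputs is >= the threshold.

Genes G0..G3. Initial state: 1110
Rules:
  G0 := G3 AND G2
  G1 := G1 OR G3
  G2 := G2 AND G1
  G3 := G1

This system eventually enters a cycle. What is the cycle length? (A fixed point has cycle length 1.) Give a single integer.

Answer: 1

Derivation:
Step 0: 1110
Step 1: G0=G3&G2=0&1=0 G1=G1|G3=1|0=1 G2=G2&G1=1&1=1 G3=G1=1 -> 0111
Step 2: G0=G3&G2=1&1=1 G1=G1|G3=1|1=1 G2=G2&G1=1&1=1 G3=G1=1 -> 1111
Step 3: G0=G3&G2=1&1=1 G1=G1|G3=1|1=1 G2=G2&G1=1&1=1 G3=G1=1 -> 1111
State from step 3 equals state from step 2 -> cycle length 1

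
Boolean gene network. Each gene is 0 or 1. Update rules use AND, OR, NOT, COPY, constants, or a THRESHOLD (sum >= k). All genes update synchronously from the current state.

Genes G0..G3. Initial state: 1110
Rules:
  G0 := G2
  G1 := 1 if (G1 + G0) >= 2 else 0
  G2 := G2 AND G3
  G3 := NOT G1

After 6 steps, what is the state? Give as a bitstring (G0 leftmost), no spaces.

Step 1: G0=G2=1 G1=(1+1>=2)=1 G2=G2&G3=1&0=0 G3=NOT G1=NOT 1=0 -> 1100
Step 2: G0=G2=0 G1=(1+1>=2)=1 G2=G2&G3=0&0=0 G3=NOT G1=NOT 1=0 -> 0100
Step 3: G0=G2=0 G1=(1+0>=2)=0 G2=G2&G3=0&0=0 G3=NOT G1=NOT 1=0 -> 0000
Step 4: G0=G2=0 G1=(0+0>=2)=0 G2=G2&G3=0&0=0 G3=NOT G1=NOT 0=1 -> 0001
Step 5: G0=G2=0 G1=(0+0>=2)=0 G2=G2&G3=0&1=0 G3=NOT G1=NOT 0=1 -> 0001
Step 6: G0=G2=0 G1=(0+0>=2)=0 G2=G2&G3=0&1=0 G3=NOT G1=NOT 0=1 -> 0001

0001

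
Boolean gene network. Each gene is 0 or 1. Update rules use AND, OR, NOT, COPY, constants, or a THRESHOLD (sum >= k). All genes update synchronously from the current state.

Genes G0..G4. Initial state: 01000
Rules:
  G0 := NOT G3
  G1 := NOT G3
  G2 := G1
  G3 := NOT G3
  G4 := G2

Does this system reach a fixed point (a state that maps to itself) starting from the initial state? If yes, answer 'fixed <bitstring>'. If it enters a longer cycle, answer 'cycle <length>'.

Answer: cycle 2

Derivation:
Step 0: 01000
Step 1: G0=NOT G3=NOT 0=1 G1=NOT G3=NOT 0=1 G2=G1=1 G3=NOT G3=NOT 0=1 G4=G2=0 -> 11110
Step 2: G0=NOT G3=NOT 1=0 G1=NOT G3=NOT 1=0 G2=G1=1 G3=NOT G3=NOT 1=0 G4=G2=1 -> 00101
Step 3: G0=NOT G3=NOT 0=1 G1=NOT G3=NOT 0=1 G2=G1=0 G3=NOT G3=NOT 0=1 G4=G2=1 -> 11011
Step 4: G0=NOT G3=NOT 1=0 G1=NOT G3=NOT 1=0 G2=G1=1 G3=NOT G3=NOT 1=0 G4=G2=0 -> 00100
Step 5: G0=NOT G3=NOT 0=1 G1=NOT G3=NOT 0=1 G2=G1=0 G3=NOT G3=NOT 0=1 G4=G2=1 -> 11011
Cycle of length 2 starting at step 3 -> no fixed point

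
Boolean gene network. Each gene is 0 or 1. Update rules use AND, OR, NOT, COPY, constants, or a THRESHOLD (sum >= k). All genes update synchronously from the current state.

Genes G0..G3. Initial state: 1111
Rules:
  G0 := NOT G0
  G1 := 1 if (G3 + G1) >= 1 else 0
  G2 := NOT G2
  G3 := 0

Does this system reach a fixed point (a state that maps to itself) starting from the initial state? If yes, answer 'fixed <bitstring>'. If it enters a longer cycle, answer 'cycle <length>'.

Step 0: 1111
Step 1: G0=NOT G0=NOT 1=0 G1=(1+1>=1)=1 G2=NOT G2=NOT 1=0 G3=0(const) -> 0100
Step 2: G0=NOT G0=NOT 0=1 G1=(0+1>=1)=1 G2=NOT G2=NOT 0=1 G3=0(const) -> 1110
Step 3: G0=NOT G0=NOT 1=0 G1=(0+1>=1)=1 G2=NOT G2=NOT 1=0 G3=0(const) -> 0100
Cycle of length 2 starting at step 1 -> no fixed point

Answer: cycle 2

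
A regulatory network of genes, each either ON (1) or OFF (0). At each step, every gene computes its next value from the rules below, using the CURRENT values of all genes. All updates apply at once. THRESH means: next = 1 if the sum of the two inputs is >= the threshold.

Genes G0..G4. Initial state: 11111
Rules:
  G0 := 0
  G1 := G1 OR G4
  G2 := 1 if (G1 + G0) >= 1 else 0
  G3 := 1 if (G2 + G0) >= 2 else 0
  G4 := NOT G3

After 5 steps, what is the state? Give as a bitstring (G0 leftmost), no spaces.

Step 1: G0=0(const) G1=G1|G4=1|1=1 G2=(1+1>=1)=1 G3=(1+1>=2)=1 G4=NOT G3=NOT 1=0 -> 01110
Step 2: G0=0(const) G1=G1|G4=1|0=1 G2=(1+0>=1)=1 G3=(1+0>=2)=0 G4=NOT G3=NOT 1=0 -> 01100
Step 3: G0=0(const) G1=G1|G4=1|0=1 G2=(1+0>=1)=1 G3=(1+0>=2)=0 G4=NOT G3=NOT 0=1 -> 01101
Step 4: G0=0(const) G1=G1|G4=1|1=1 G2=(1+0>=1)=1 G3=(1+0>=2)=0 G4=NOT G3=NOT 0=1 -> 01101
Step 5: G0=0(const) G1=G1|G4=1|1=1 G2=(1+0>=1)=1 G3=(1+0>=2)=0 G4=NOT G3=NOT 0=1 -> 01101

01101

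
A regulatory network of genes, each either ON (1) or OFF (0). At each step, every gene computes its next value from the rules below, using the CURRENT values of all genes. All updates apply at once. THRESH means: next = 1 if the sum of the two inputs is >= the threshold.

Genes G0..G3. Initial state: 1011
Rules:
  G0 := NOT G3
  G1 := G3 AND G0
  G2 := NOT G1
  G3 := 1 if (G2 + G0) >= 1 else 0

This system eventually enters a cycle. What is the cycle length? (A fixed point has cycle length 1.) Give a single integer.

Step 0: 1011
Step 1: G0=NOT G3=NOT 1=0 G1=G3&G0=1&1=1 G2=NOT G1=NOT 0=1 G3=(1+1>=1)=1 -> 0111
Step 2: G0=NOT G3=NOT 1=0 G1=G3&G0=1&0=0 G2=NOT G1=NOT 1=0 G3=(1+0>=1)=1 -> 0001
Step 3: G0=NOT G3=NOT 1=0 G1=G3&G0=1&0=0 G2=NOT G1=NOT 0=1 G3=(0+0>=1)=0 -> 0010
Step 4: G0=NOT G3=NOT 0=1 G1=G3&G0=0&0=0 G2=NOT G1=NOT 0=1 G3=(1+0>=1)=1 -> 1011
State from step 4 equals state from step 0 -> cycle length 4

Answer: 4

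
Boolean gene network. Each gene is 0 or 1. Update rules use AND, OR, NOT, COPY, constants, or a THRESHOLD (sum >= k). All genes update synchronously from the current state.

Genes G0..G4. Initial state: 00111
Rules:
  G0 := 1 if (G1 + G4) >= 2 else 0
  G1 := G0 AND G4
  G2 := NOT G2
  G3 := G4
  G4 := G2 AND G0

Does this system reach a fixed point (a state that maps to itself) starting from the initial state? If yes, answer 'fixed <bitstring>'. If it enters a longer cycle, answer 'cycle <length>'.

Answer: cycle 2

Derivation:
Step 0: 00111
Step 1: G0=(0+1>=2)=0 G1=G0&G4=0&1=0 G2=NOT G2=NOT 1=0 G3=G4=1 G4=G2&G0=1&0=0 -> 00010
Step 2: G0=(0+0>=2)=0 G1=G0&G4=0&0=0 G2=NOT G2=NOT 0=1 G3=G4=0 G4=G2&G0=0&0=0 -> 00100
Step 3: G0=(0+0>=2)=0 G1=G0&G4=0&0=0 G2=NOT G2=NOT 1=0 G3=G4=0 G4=G2&G0=1&0=0 -> 00000
Step 4: G0=(0+0>=2)=0 G1=G0&G4=0&0=0 G2=NOT G2=NOT 0=1 G3=G4=0 G4=G2&G0=0&0=0 -> 00100
Cycle of length 2 starting at step 2 -> no fixed point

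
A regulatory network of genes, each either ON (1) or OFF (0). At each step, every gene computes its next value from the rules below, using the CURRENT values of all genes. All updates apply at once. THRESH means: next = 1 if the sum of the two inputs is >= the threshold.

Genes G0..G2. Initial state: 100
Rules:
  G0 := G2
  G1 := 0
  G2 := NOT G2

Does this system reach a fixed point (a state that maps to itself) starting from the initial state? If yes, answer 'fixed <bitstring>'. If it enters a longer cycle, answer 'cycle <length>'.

Step 0: 100
Step 1: G0=G2=0 G1=0(const) G2=NOT G2=NOT 0=1 -> 001
Step 2: G0=G2=1 G1=0(const) G2=NOT G2=NOT 1=0 -> 100
Cycle of length 2 starting at step 0 -> no fixed point

Answer: cycle 2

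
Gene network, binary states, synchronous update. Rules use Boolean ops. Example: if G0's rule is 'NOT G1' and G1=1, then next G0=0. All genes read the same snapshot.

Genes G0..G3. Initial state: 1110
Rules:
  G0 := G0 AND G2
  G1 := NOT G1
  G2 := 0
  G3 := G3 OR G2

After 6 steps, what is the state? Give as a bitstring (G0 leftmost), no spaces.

Step 1: G0=G0&G2=1&1=1 G1=NOT G1=NOT 1=0 G2=0(const) G3=G3|G2=0|1=1 -> 1001
Step 2: G0=G0&G2=1&0=0 G1=NOT G1=NOT 0=1 G2=0(const) G3=G3|G2=1|0=1 -> 0101
Step 3: G0=G0&G2=0&0=0 G1=NOT G1=NOT 1=0 G2=0(const) G3=G3|G2=1|0=1 -> 0001
Step 4: G0=G0&G2=0&0=0 G1=NOT G1=NOT 0=1 G2=0(const) G3=G3|G2=1|0=1 -> 0101
Step 5: G0=G0&G2=0&0=0 G1=NOT G1=NOT 1=0 G2=0(const) G3=G3|G2=1|0=1 -> 0001
Step 6: G0=G0&G2=0&0=0 G1=NOT G1=NOT 0=1 G2=0(const) G3=G3|G2=1|0=1 -> 0101

0101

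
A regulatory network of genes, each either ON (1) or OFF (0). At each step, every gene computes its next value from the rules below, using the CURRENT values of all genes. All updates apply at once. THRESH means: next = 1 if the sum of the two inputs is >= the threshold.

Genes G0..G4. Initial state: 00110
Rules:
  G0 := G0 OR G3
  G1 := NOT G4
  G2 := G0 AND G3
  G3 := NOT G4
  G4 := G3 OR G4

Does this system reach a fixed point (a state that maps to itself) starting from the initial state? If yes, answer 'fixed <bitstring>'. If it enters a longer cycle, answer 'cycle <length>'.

Answer: fixed 10001

Derivation:
Step 0: 00110
Step 1: G0=G0|G3=0|1=1 G1=NOT G4=NOT 0=1 G2=G0&G3=0&1=0 G3=NOT G4=NOT 0=1 G4=G3|G4=1|0=1 -> 11011
Step 2: G0=G0|G3=1|1=1 G1=NOT G4=NOT 1=0 G2=G0&G3=1&1=1 G3=NOT G4=NOT 1=0 G4=G3|G4=1|1=1 -> 10101
Step 3: G0=G0|G3=1|0=1 G1=NOT G4=NOT 1=0 G2=G0&G3=1&0=0 G3=NOT G4=NOT 1=0 G4=G3|G4=0|1=1 -> 10001
Step 4: G0=G0|G3=1|0=1 G1=NOT G4=NOT 1=0 G2=G0&G3=1&0=0 G3=NOT G4=NOT 1=0 G4=G3|G4=0|1=1 -> 10001
Fixed point reached at step 3: 10001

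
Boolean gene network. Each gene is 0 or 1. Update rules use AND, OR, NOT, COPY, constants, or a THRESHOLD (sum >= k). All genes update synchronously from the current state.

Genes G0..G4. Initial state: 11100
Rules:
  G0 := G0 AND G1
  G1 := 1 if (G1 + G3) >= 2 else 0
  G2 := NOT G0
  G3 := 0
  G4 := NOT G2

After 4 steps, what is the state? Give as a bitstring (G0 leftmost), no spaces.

Step 1: G0=G0&G1=1&1=1 G1=(1+0>=2)=0 G2=NOT G0=NOT 1=0 G3=0(const) G4=NOT G2=NOT 1=0 -> 10000
Step 2: G0=G0&G1=1&0=0 G1=(0+0>=2)=0 G2=NOT G0=NOT 1=0 G3=0(const) G4=NOT G2=NOT 0=1 -> 00001
Step 3: G0=G0&G1=0&0=0 G1=(0+0>=2)=0 G2=NOT G0=NOT 0=1 G3=0(const) G4=NOT G2=NOT 0=1 -> 00101
Step 4: G0=G0&G1=0&0=0 G1=(0+0>=2)=0 G2=NOT G0=NOT 0=1 G3=0(const) G4=NOT G2=NOT 1=0 -> 00100

00100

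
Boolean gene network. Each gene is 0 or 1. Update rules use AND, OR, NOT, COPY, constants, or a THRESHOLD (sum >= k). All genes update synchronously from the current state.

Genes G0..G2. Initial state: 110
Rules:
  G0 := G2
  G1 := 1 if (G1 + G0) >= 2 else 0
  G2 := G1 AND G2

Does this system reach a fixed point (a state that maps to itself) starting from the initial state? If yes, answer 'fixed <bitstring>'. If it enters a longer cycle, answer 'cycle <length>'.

Answer: fixed 000

Derivation:
Step 0: 110
Step 1: G0=G2=0 G1=(1+1>=2)=1 G2=G1&G2=1&0=0 -> 010
Step 2: G0=G2=0 G1=(1+0>=2)=0 G2=G1&G2=1&0=0 -> 000
Step 3: G0=G2=0 G1=(0+0>=2)=0 G2=G1&G2=0&0=0 -> 000
Fixed point reached at step 2: 000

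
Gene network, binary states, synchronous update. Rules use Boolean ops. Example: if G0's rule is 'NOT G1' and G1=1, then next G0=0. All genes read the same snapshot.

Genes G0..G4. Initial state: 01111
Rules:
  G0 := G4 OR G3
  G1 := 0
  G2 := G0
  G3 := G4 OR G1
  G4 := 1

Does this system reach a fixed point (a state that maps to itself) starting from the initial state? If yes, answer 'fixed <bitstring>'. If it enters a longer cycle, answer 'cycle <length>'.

Answer: fixed 10111

Derivation:
Step 0: 01111
Step 1: G0=G4|G3=1|1=1 G1=0(const) G2=G0=0 G3=G4|G1=1|1=1 G4=1(const) -> 10011
Step 2: G0=G4|G3=1|1=1 G1=0(const) G2=G0=1 G3=G4|G1=1|0=1 G4=1(const) -> 10111
Step 3: G0=G4|G3=1|1=1 G1=0(const) G2=G0=1 G3=G4|G1=1|0=1 G4=1(const) -> 10111
Fixed point reached at step 2: 10111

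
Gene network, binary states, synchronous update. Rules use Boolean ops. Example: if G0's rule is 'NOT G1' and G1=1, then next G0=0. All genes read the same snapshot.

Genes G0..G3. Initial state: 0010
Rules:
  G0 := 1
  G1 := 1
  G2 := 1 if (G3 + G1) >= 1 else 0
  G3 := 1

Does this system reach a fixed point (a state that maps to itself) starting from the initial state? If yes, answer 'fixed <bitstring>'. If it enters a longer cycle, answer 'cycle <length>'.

Step 0: 0010
Step 1: G0=1(const) G1=1(const) G2=(0+0>=1)=0 G3=1(const) -> 1101
Step 2: G0=1(const) G1=1(const) G2=(1+1>=1)=1 G3=1(const) -> 1111
Step 3: G0=1(const) G1=1(const) G2=(1+1>=1)=1 G3=1(const) -> 1111
Fixed point reached at step 2: 1111

Answer: fixed 1111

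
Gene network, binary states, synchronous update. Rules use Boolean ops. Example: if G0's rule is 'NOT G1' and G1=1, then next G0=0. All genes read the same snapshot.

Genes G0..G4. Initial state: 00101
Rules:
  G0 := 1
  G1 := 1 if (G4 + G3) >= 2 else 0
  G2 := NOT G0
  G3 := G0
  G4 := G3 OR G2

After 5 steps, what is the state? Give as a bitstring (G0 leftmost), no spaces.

Step 1: G0=1(const) G1=(1+0>=2)=0 G2=NOT G0=NOT 0=1 G3=G0=0 G4=G3|G2=0|1=1 -> 10101
Step 2: G0=1(const) G1=(1+0>=2)=0 G2=NOT G0=NOT 1=0 G3=G0=1 G4=G3|G2=0|1=1 -> 10011
Step 3: G0=1(const) G1=(1+1>=2)=1 G2=NOT G0=NOT 1=0 G3=G0=1 G4=G3|G2=1|0=1 -> 11011
Step 4: G0=1(const) G1=(1+1>=2)=1 G2=NOT G0=NOT 1=0 G3=G0=1 G4=G3|G2=1|0=1 -> 11011
Step 5: G0=1(const) G1=(1+1>=2)=1 G2=NOT G0=NOT 1=0 G3=G0=1 G4=G3|G2=1|0=1 -> 11011

11011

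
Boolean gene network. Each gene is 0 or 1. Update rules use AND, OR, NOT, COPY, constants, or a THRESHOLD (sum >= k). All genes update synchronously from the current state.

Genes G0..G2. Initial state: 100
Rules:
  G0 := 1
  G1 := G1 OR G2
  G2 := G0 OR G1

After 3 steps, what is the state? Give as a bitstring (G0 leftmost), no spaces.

Step 1: G0=1(const) G1=G1|G2=0|0=0 G2=G0|G1=1|0=1 -> 101
Step 2: G0=1(const) G1=G1|G2=0|1=1 G2=G0|G1=1|0=1 -> 111
Step 3: G0=1(const) G1=G1|G2=1|1=1 G2=G0|G1=1|1=1 -> 111

111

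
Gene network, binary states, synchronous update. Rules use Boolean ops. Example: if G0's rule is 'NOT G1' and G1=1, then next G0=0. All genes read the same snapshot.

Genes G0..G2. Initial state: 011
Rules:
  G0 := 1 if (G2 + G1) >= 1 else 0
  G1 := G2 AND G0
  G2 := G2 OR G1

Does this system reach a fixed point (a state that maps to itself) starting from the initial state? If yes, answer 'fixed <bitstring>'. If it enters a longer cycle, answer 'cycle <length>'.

Step 0: 011
Step 1: G0=(1+1>=1)=1 G1=G2&G0=1&0=0 G2=G2|G1=1|1=1 -> 101
Step 2: G0=(1+0>=1)=1 G1=G2&G0=1&1=1 G2=G2|G1=1|0=1 -> 111
Step 3: G0=(1+1>=1)=1 G1=G2&G0=1&1=1 G2=G2|G1=1|1=1 -> 111
Fixed point reached at step 2: 111

Answer: fixed 111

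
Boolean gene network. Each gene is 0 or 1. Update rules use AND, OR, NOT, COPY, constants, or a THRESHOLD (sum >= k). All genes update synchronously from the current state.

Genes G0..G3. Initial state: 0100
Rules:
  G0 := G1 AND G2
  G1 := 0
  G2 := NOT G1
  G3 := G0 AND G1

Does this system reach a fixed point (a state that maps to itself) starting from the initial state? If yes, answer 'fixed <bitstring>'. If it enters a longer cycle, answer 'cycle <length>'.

Answer: fixed 0010

Derivation:
Step 0: 0100
Step 1: G0=G1&G2=1&0=0 G1=0(const) G2=NOT G1=NOT 1=0 G3=G0&G1=0&1=0 -> 0000
Step 2: G0=G1&G2=0&0=0 G1=0(const) G2=NOT G1=NOT 0=1 G3=G0&G1=0&0=0 -> 0010
Step 3: G0=G1&G2=0&1=0 G1=0(const) G2=NOT G1=NOT 0=1 G3=G0&G1=0&0=0 -> 0010
Fixed point reached at step 2: 0010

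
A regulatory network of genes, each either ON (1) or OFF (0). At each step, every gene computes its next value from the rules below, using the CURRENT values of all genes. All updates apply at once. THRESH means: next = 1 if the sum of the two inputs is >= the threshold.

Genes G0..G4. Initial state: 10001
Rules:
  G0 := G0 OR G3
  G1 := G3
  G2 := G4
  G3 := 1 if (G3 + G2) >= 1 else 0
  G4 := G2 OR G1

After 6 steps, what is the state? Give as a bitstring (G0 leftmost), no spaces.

Step 1: G0=G0|G3=1|0=1 G1=G3=0 G2=G4=1 G3=(0+0>=1)=0 G4=G2|G1=0|0=0 -> 10100
Step 2: G0=G0|G3=1|0=1 G1=G3=0 G2=G4=0 G3=(0+1>=1)=1 G4=G2|G1=1|0=1 -> 10011
Step 3: G0=G0|G3=1|1=1 G1=G3=1 G2=G4=1 G3=(1+0>=1)=1 G4=G2|G1=0|0=0 -> 11110
Step 4: G0=G0|G3=1|1=1 G1=G3=1 G2=G4=0 G3=(1+1>=1)=1 G4=G2|G1=1|1=1 -> 11011
Step 5: G0=G0|G3=1|1=1 G1=G3=1 G2=G4=1 G3=(1+0>=1)=1 G4=G2|G1=0|1=1 -> 11111
Step 6: G0=G0|G3=1|1=1 G1=G3=1 G2=G4=1 G3=(1+1>=1)=1 G4=G2|G1=1|1=1 -> 11111

11111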